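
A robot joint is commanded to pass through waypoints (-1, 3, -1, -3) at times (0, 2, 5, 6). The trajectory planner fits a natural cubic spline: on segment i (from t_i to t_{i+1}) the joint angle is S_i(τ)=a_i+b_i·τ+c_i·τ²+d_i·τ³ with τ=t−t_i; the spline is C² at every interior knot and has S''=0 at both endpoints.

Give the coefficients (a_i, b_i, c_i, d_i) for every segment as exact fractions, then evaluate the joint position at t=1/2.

Δ: Δ0=2, Δ1=-4/3, Δ2=-2
row 1: diag=10, rhs=-20; c'=3/10, d'=-2
row 2: denom=8−3·3/10=71/10; d'=(-4−3·-2)/(71/10)=20/71
back: M2=20/71
back: M1=-2−3/10·20/71=-148/71
M: M0=0, M1=-148/71, M2=20/71, M3=0
seg 0: a=-1, c=M0/2=0, d=(M1−M0)/(6·2)=-37/213, b=Δ0−h0·(2M0+M1)/6=574/213
seg 1: a=3, c=M1/2=-74/71, d=(M2−M1)/(6·3)=28/213, b=Δ1−h1·(2M1+M2)/6=130/213
seg 2: a=-1, c=M2/2=10/71, d=(M3−M2)/(6·1)=-10/213, b=Δ2−h2·(2M2+M3)/6=-446/213
t_q=1/2 → seg 0, τ=1/2; S=-1+574/213·τ+0·τ²+-37/213·τ³=185/568

  seg 0: a=-1 b=574/213 c=0 d=-37/213
  seg 1: a=3 b=130/213 c=-74/71 d=28/213
  seg 2: a=-1 b=-446/213 c=10/71 d=-10/213
S(1/2) = 185/568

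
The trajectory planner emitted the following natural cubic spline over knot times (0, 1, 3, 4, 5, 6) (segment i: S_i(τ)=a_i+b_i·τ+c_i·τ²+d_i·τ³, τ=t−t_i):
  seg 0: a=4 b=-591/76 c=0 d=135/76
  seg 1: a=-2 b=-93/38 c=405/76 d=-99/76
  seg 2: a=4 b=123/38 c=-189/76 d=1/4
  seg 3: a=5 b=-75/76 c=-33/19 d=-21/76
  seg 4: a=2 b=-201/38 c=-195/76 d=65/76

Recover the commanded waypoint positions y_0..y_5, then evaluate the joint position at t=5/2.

y_0 = S_0(0) = a_0 = 4
y_1 = S_1(0) = a_1 = -2
y_2 = S_2(0) = a_2 = 4
y_3 = S_3(0) = a_3 = 5
y_4 = S_4(0) = a_4 = 2
y_5 = S_4(1) = -5
t_q=5/2 is in segment 1 (τ=3/2); S_1(τ)=1169/608

y_0=4 y_1=-2 y_2=4 y_3=5 y_4=2 y_5=-5
S(5/2) = 1169/608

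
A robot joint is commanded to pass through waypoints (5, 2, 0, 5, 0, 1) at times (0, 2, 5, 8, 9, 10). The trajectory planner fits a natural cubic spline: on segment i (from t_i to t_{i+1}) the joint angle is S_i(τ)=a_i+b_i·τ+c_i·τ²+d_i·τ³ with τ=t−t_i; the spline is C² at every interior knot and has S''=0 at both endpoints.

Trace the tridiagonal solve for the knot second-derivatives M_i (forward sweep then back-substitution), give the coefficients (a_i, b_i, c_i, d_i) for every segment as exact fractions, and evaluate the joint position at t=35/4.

Δ: Δ0=-3/2, Δ1=-2/3, Δ2=5/3, Δ3=-5, Δ4=1
row 1: diag=10, rhs=5; c'=3/10, d'=1/2
row 2: denom=12−3·3/10=111/10; d'=(14−3·1/2)/(111/10)=125/111
row 3: denom=8−3·10/37=266/37; d'=(-40−3·125/111)/(266/37)=-1605/266
row 4: denom=4−1·37/266=1027/266; d'=(36−1·-1605/266)/(1027/266)=11181/1027
back: M4=11181/1027
back: M3=-1605/266−37/266·11181/1027=-7752/1027
back: M2=125/111−10/37·-7752/1027=9755/3081
back: M1=1/2−3/10·9755/3081=-462/1027
M: M0=0, M1=-462/1027, M2=9755/3081, M3=-7752/1027, M4=11181/1027, M5=0
seg 0: a=5, c=M0/2=0, d=(M1−M0)/(6·2)=-77/2054, b=Δ0−h0·(2M0+M1)/6=-2773/2054
seg 1: a=2, c=M1/2=-231/1027, d=(M2−M1)/(6·3)=857/4266, b=Δ1−h1·(2M1+M2)/6=-3697/2054
seg 2: a=0, c=M2/2=9755/6162, d=(M3−M2)/(6·3)=-33011/55458, b=Δ2−h2·(2M2+M3)/6=2336/1027
seg 3: a=5, c=M3/2=-3876/1027, d=(M4−M3)/(6·1)=6311/2054, b=Δ3−h3·(2M3+M4)/6=-8829/2054
seg 4: a=0, c=M4/2=11181/2054, d=(M5−M4)/(6·1)=-3727/2054, b=Δ4−h4·(2M4+M5)/6=-2700/1027
t_q=35/4 → seg 3, τ=3/4; S=5+-8829/2054·τ+-3876/1027·τ²+6311/2054·τ³=9601/10112

  seg 0: a=5 b=-2773/2054 c=0 d=-77/2054
  seg 1: a=2 b=-3697/2054 c=-231/1027 d=857/4266
  seg 2: a=0 b=2336/1027 c=9755/6162 d=-33011/55458
  seg 3: a=5 b=-8829/2054 c=-3876/1027 d=6311/2054
  seg 4: a=0 b=-2700/1027 c=11181/2054 d=-3727/2054
S(35/4) = 9601/10112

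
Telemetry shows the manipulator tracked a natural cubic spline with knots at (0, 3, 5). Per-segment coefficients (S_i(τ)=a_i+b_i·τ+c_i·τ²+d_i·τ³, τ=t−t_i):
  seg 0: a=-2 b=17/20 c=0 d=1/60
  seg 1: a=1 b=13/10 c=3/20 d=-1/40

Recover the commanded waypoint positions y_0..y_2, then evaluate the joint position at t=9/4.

y_0=-2 y_1=1 y_2=4
S(9/4) = 131/1280

y_0 = S_0(0) = a_0 = -2
y_1 = S_1(0) = a_1 = 1
y_2 = S_1(2) = 4
t_q=9/4 is in segment 0 (τ=9/4); S_0(τ)=131/1280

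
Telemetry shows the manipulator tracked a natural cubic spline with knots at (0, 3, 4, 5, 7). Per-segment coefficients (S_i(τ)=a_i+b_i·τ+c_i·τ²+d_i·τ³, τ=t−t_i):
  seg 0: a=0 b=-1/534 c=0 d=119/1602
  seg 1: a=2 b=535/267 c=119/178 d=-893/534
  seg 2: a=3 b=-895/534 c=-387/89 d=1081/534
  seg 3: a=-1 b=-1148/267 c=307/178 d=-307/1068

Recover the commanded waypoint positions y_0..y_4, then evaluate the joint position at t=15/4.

y_0 = S_0(0) = a_0 = 0
y_1 = S_1(0) = a_1 = 2
y_2 = S_2(0) = a_2 = 3
y_3 = S_3(0) = a_3 = -1
y_4 = S_3(2) = -5
t_q=15/4 is in segment 1 (τ=3/4); S_1(τ)=36151/11392

y_0=0 y_1=2 y_2=3 y_3=-1 y_4=-5
S(15/4) = 36151/11392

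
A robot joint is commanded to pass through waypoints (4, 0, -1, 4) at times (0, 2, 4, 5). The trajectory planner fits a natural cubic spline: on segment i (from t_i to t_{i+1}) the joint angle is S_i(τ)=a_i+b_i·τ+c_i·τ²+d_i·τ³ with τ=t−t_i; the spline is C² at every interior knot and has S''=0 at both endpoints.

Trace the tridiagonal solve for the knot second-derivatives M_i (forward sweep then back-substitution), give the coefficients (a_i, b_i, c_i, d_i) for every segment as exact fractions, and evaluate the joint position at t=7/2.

Δ: Δ0=-2, Δ1=-1/2, Δ2=5
row 1: diag=8, rhs=9; c'=1/4, d'=9/8
row 2: denom=6−2·1/4=11/2; d'=(33−2·9/8)/(11/2)=123/22
back: M2=123/22
back: M1=9/8−1/4·123/22=-3/11
M: M0=0, M1=-3/11, M2=123/22, M3=0
seg 0: a=4, c=M0/2=0, d=(M1−M0)/(6·2)=-1/44, b=Δ0−h0·(2M0+M1)/6=-21/11
seg 1: a=0, c=M1/2=-3/22, d=(M2−M1)/(6·2)=43/88, b=Δ1−h1·(2M1+M2)/6=-24/11
seg 2: a=-1, c=M2/2=123/44, d=(M3−M2)/(6·1)=-41/44, b=Δ2−h2·(2M2+M3)/6=69/22
t_q=7/2 → seg 1, τ=3/2; S=0+-24/11·τ+-3/22·τ²+43/88·τ³=-1359/704

  seg 0: a=4 b=-21/11 c=0 d=-1/44
  seg 1: a=0 b=-24/11 c=-3/22 d=43/88
  seg 2: a=-1 b=69/22 c=123/44 d=-41/44
S(7/2) = -1359/704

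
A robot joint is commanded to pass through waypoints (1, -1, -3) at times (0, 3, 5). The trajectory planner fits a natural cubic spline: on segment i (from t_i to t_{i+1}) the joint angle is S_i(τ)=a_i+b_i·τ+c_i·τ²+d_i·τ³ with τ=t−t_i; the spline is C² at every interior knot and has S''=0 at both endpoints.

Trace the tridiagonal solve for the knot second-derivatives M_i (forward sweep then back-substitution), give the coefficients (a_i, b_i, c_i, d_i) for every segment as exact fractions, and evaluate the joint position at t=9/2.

  seg 0: a=1 b=-17/30 c=0 d=-1/90
  seg 1: a=-1 b=-13/15 c=-1/10 d=1/60
S(9/2) = -79/32

Δ: Δ0=-2/3, Δ1=-1
row 1: diag=10, rhs=-2; c'=1/5, d'=-1/5
back: M1=-1/5
M: M0=0, M1=-1/5, M2=0
seg 0: a=1, c=M0/2=0, d=(M1−M0)/(6·3)=-1/90, b=Δ0−h0·(2M0+M1)/6=-17/30
seg 1: a=-1, c=M1/2=-1/10, d=(M2−M1)/(6·2)=1/60, b=Δ1−h1·(2M1+M2)/6=-13/15
t_q=9/2 → seg 1, τ=3/2; S=-1+-13/15·τ+-1/10·τ²+1/60·τ³=-79/32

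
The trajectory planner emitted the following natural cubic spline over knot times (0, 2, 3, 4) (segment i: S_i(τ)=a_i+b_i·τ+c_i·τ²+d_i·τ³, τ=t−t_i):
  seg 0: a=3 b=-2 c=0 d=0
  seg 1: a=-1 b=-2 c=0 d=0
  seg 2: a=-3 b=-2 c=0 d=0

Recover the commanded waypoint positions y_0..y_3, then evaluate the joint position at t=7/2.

y_0 = S_0(0) = a_0 = 3
y_1 = S_1(0) = a_1 = -1
y_2 = S_2(0) = a_2 = -3
y_3 = S_2(1) = -5
t_q=7/2 is in segment 2 (τ=1/2); S_2(τ)=-4

y_0=3 y_1=-1 y_2=-3 y_3=-5
S(7/2) = -4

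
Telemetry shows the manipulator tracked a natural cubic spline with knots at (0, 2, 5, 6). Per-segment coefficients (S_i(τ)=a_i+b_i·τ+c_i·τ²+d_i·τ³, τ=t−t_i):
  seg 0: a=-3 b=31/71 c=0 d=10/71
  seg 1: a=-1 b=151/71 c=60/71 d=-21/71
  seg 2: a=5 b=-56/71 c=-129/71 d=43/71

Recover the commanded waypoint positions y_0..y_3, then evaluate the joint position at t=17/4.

y_0=-3 y_1=-1 y_2=5 y_3=3
S(17/4) = 21331/4544

y_0 = S_0(0) = a_0 = -3
y_1 = S_1(0) = a_1 = -1
y_2 = S_2(0) = a_2 = 5
y_3 = S_2(1) = 3
t_q=17/4 is in segment 1 (τ=9/4); S_1(τ)=21331/4544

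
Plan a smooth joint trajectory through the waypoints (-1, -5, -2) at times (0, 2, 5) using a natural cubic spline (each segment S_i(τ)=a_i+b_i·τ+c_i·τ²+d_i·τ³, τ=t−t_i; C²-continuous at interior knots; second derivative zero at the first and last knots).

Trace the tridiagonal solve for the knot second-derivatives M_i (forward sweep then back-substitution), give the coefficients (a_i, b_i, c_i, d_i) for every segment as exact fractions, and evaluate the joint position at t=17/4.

Δ: Δ0=-2, Δ1=1
row 1: diag=10, rhs=18; c'=3/10, d'=9/5
back: M1=9/5
M: M0=0, M1=9/5, M2=0
seg 0: a=-1, c=M0/2=0, d=(M1−M0)/(6·2)=3/20, b=Δ0−h0·(2M0+M1)/6=-13/5
seg 1: a=-5, c=M1/2=9/10, d=(M2−M1)/(6·3)=-1/10, b=Δ1−h1·(2M1+M2)/6=-4/5
t_q=17/4 → seg 1, τ=9/4; S=-5+-4/5·τ+9/10·τ²+-1/10·τ³=-433/128

  seg 0: a=-1 b=-13/5 c=0 d=3/20
  seg 1: a=-5 b=-4/5 c=9/10 d=-1/10
S(17/4) = -433/128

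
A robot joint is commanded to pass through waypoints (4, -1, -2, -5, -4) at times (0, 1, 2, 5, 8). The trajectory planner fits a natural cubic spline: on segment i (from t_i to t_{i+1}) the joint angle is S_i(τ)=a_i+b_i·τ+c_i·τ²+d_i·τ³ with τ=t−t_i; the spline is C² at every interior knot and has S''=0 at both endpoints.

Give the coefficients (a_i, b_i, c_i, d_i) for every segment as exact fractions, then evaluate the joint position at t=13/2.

  seg 0: a=4 b=-127/21 c=0 d=22/21
  seg 1: a=-1 b=-61/21 c=22/7 d=-26/21
  seg 2: a=-2 b=-1/3 c=-4/7 d=22/189
  seg 3: a=-5 b=-13/21 c=10/21 d=-10/189
S(13/2) = -141/28

Δ: Δ0=-5, Δ1=-1, Δ2=-1, Δ3=1/3
row 1: diag=4, rhs=24; c'=1/4, d'=6
row 2: denom=8−1·1/4=31/4; d'=(0−1·6)/(31/4)=-24/31
row 3: denom=12−3·12/31=336/31; d'=(8−3·-24/31)/(336/31)=20/21
back: M3=20/21
back: M2=-24/31−12/31·20/21=-8/7
back: M1=6−1/4·-8/7=44/7
M: M0=0, M1=44/7, M2=-8/7, M3=20/21, M4=0
seg 0: a=4, c=M0/2=0, d=(M1−M0)/(6·1)=22/21, b=Δ0−h0·(2M0+M1)/6=-127/21
seg 1: a=-1, c=M1/2=22/7, d=(M2−M1)/(6·1)=-26/21, b=Δ1−h1·(2M1+M2)/6=-61/21
seg 2: a=-2, c=M2/2=-4/7, d=(M3−M2)/(6·3)=22/189, b=Δ2−h2·(2M2+M3)/6=-1/3
seg 3: a=-5, c=M3/2=10/21, d=(M4−M3)/(6·3)=-10/189, b=Δ3−h3·(2M3+M4)/6=-13/21
t_q=13/2 → seg 3, τ=3/2; S=-5+-13/21·τ+10/21·τ²+-10/189·τ³=-141/28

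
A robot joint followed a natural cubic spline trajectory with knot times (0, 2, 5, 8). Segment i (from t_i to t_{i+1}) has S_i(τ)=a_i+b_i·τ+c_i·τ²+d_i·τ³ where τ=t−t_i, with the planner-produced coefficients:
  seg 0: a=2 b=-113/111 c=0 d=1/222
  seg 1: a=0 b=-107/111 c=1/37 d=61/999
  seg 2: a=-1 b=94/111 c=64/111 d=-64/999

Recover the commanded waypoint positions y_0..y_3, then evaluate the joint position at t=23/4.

y_0 = S_0(0) = a_0 = 2
y_1 = S_1(0) = a_1 = 0
y_2 = S_2(0) = a_2 = -1
y_3 = S_2(3) = 5
t_q=23/4 is in segment 2 (τ=3/4); S_2(τ)=-5/74

y_0=2 y_1=0 y_2=-1 y_3=5
S(23/4) = -5/74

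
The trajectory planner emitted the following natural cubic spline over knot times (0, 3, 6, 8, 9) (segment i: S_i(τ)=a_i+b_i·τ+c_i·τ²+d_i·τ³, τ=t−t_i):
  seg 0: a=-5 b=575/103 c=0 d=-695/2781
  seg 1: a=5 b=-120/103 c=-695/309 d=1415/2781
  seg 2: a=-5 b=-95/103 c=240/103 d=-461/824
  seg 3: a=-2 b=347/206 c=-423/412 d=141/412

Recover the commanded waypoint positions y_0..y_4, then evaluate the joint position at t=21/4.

y_0 = S_0(0) = a_0 = -5
y_1 = S_1(0) = a_1 = 5
y_2 = S_2(0) = a_2 = -5
y_3 = S_3(0) = a_3 = -2
y_4 = S_3(1) = -1
t_q=21/4 is in segment 1 (τ=9/4); S_1(τ)=-21175/6592

y_0=-5 y_1=5 y_2=-5 y_3=-2 y_4=-1
S(21/4) = -21175/6592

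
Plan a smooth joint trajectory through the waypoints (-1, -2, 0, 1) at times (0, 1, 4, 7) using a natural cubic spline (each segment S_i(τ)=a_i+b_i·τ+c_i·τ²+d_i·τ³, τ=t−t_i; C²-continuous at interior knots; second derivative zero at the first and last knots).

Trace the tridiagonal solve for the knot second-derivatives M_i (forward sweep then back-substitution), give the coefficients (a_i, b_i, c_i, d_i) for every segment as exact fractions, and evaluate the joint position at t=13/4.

Δ: Δ0=-1, Δ1=2/3, Δ2=1/3
row 1: diag=8, rhs=10; c'=3/8, d'=5/4
row 2: denom=12−3·3/8=87/8; d'=(-2−3·5/4)/(87/8)=-46/87
back: M2=-46/87
back: M1=5/4−3/8·-46/87=42/29
M: M0=0, M1=42/29, M2=-46/87, M3=0
seg 0: a=-1, c=M0/2=0, d=(M1−M0)/(6·1)=7/29, b=Δ0−h0·(2M0+M1)/6=-36/29
seg 1: a=-2, c=M1/2=21/29, d=(M2−M1)/(6·3)=-86/783, b=Δ1−h1·(2M1+M2)/6=-15/29
seg 2: a=0, c=M2/2=-23/87, d=(M3−M2)/(6·3)=23/783, b=Δ2−h2·(2M2+M3)/6=25/29
t_q=13/4 → seg 1, τ=9/4; S=-2+-15/29·τ+21/29·τ²+-86/783·τ³=-695/928

  seg 0: a=-1 b=-36/29 c=0 d=7/29
  seg 1: a=-2 b=-15/29 c=21/29 d=-86/783
  seg 2: a=0 b=25/29 c=-23/87 d=23/783
S(13/4) = -695/928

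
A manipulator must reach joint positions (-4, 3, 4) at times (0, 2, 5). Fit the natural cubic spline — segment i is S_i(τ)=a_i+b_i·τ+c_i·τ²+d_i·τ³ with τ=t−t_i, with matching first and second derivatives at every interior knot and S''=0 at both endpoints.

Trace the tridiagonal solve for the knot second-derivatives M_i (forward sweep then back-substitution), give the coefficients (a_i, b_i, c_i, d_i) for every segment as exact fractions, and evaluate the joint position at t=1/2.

Δ: Δ0=7/2, Δ1=1/3
row 1: diag=10, rhs=-19; c'=3/10, d'=-19/10
back: M1=-19/10
M: M0=0, M1=-19/10, M2=0
seg 0: a=-4, c=M0/2=0, d=(M1−M0)/(6·2)=-19/120, b=Δ0−h0·(2M0+M1)/6=62/15
seg 1: a=3, c=M1/2=-19/20, d=(M2−M1)/(6·3)=19/180, b=Δ1−h1·(2M1+M2)/6=67/30
t_q=1/2 → seg 0, τ=1/2; S=-4+62/15·τ+0·τ²+-19/120·τ³=-125/64

  seg 0: a=-4 b=62/15 c=0 d=-19/120
  seg 1: a=3 b=67/30 c=-19/20 d=19/180
S(1/2) = -125/64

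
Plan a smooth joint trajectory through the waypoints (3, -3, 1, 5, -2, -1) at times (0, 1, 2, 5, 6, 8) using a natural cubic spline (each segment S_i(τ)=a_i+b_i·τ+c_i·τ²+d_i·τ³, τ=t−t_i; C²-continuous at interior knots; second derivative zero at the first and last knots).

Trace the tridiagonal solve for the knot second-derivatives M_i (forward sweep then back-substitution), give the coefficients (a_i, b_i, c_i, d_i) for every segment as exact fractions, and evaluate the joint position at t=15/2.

Δ: Δ0=-6, Δ1=4, Δ2=4/3, Δ3=-7, Δ4=1/2
row 1: diag=4, rhs=60; c'=1/4, d'=15
row 2: denom=8−1·1/4=31/4; d'=(-16−1·15)/(31/4)=-4
row 3: denom=8−3·12/31=212/31; d'=(-50−3·-4)/(212/31)=-589/106
row 4: denom=6−1·31/212=1241/212; d'=(45−1·-589/106)/(1241/212)=10718/1241
back: M4=10718/1241
back: M3=-589/106−31/212·10718/1241=-8463/1241
back: M2=-4−12/31·-8463/1241=-1688/1241
back: M1=15−1/4·-1688/1241=19037/1241
M: M0=0, M1=19037/1241, M2=-1688/1241, M3=-8463/1241, M4=10718/1241, M5=0
seg 0: a=3, c=M0/2=0, d=(M1−M0)/(6·1)=19037/7446, b=Δ0−h0·(2M0+M1)/6=-63713/7446
seg 1: a=-3, c=M1/2=19037/2482, d=(M2−M1)/(6·1)=-20725/7446, b=Δ1−h1·(2M1+M2)/6=-3301/3723
seg 2: a=1, c=M2/2=-844/1241, d=(M3−M2)/(6·3)=-6775/22338, b=Δ2−h2·(2M2+M3)/6=45445/7446
seg 3: a=5, c=M3/2=-8463/2482, d=(M4−M3)/(6·1)=19181/7446, b=Δ3−h3·(2M3+M4)/6=-22957/3723
seg 4: a=-2, c=M4/2=5359/1241, d=(M5−M4)/(6·2)=-5359/7446, b=Δ4−h4·(2M4+M5)/6=-39149/7446
t_q=15/2 → seg 4, τ=3/2; S=-2+-39149/7446·τ+5359/1241·τ²+-5359/7446·τ³=-51615/19856

  seg 0: a=3 b=-63713/7446 c=0 d=19037/7446
  seg 1: a=-3 b=-3301/3723 c=19037/2482 d=-20725/7446
  seg 2: a=1 b=45445/7446 c=-844/1241 d=-6775/22338
  seg 3: a=5 b=-22957/3723 c=-8463/2482 d=19181/7446
  seg 4: a=-2 b=-39149/7446 c=5359/1241 d=-5359/7446
S(15/2) = -51615/19856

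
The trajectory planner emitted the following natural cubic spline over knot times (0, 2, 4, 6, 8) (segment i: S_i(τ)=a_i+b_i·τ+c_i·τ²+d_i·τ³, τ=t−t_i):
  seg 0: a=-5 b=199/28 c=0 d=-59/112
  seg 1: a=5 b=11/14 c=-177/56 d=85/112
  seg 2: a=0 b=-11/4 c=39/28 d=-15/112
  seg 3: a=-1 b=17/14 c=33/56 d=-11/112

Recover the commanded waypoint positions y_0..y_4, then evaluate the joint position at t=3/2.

y_0 = S_0(0) = a_0 = -5
y_1 = S_1(0) = a_1 = 5
y_2 = S_2(0) = a_2 = 0
y_3 = S_3(0) = a_3 = -1
y_4 = S_3(2) = 3
t_q=3/2 is in segment 0 (τ=3/2); S_0(τ)=497/128

y_0=-5 y_1=5 y_2=0 y_3=-1 y_4=3
S(3/2) = 497/128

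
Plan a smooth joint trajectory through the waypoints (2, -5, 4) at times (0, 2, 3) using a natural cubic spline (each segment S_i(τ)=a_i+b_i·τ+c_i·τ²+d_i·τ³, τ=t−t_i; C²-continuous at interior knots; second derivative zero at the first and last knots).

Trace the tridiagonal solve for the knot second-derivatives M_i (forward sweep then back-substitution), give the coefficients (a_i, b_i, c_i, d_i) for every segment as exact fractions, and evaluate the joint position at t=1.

Δ: Δ0=-7/2, Δ1=9
row 1: diag=6, rhs=75; c'=1/6, d'=25/2
back: M1=25/2
M: M0=0, M1=25/2, M2=0
seg 0: a=2, c=M0/2=0, d=(M1−M0)/(6·2)=25/24, b=Δ0−h0·(2M0+M1)/6=-23/3
seg 1: a=-5, c=M1/2=25/4, d=(M2−M1)/(6·1)=-25/12, b=Δ1−h1·(2M1+M2)/6=29/6
t_q=1 → seg 0, τ=1; S=2+-23/3·τ+0·τ²+25/24·τ³=-37/8

  seg 0: a=2 b=-23/3 c=0 d=25/24
  seg 1: a=-5 b=29/6 c=25/4 d=-25/12
S(1) = -37/8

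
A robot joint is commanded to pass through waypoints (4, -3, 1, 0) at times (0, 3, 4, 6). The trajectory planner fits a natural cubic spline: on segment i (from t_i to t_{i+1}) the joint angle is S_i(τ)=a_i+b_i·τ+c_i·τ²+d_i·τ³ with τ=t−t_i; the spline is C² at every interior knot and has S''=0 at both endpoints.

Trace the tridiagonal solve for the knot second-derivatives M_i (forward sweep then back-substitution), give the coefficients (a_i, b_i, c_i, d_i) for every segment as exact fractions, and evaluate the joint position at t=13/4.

  seg 0: a=4 b=-1423/282 c=0 d=85/282
  seg 1: a=-3 b=436/141 c=255/94 d=-509/282
  seg 2: a=1 b=875/282 c=-127/47 d=127/282
S(13/4) = -12547/6016

Δ: Δ0=-7/3, Δ1=4, Δ2=-1/2
row 1: diag=8, rhs=38; c'=1/8, d'=19/4
row 2: denom=6−1·1/8=47/8; d'=(-27−1·19/4)/(47/8)=-254/47
back: M2=-254/47
back: M1=19/4−1/8·-254/47=255/47
M: M0=0, M1=255/47, M2=-254/47, M3=0
seg 0: a=4, c=M0/2=0, d=(M1−M0)/(6·3)=85/282, b=Δ0−h0·(2M0+M1)/6=-1423/282
seg 1: a=-3, c=M1/2=255/94, d=(M2−M1)/(6·1)=-509/282, b=Δ1−h1·(2M1+M2)/6=436/141
seg 2: a=1, c=M2/2=-127/47, d=(M3−M2)/(6·2)=127/282, b=Δ2−h2·(2M2+M3)/6=875/282
t_q=13/4 → seg 1, τ=1/4; S=-3+436/141·τ+255/94·τ²+-509/282·τ³=-12547/6016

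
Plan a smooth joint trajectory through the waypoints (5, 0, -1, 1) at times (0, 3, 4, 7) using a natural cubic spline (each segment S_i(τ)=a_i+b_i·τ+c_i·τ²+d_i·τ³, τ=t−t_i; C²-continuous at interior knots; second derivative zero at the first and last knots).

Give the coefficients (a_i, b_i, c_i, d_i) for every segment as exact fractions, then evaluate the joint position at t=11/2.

  seg 0: a=5 b=-116/63 c=0 d=11/567
  seg 1: a=0 b=-83/63 c=11/63 d=1/7
  seg 2: a=-1 b=-34/63 c=38/63 d=-38/567
S(11/2) = -19/28

Δ: Δ0=-5/3, Δ1=-1, Δ2=2/3
row 1: diag=8, rhs=4; c'=1/8, d'=1/2
row 2: denom=8−1·1/8=63/8; d'=(10−1·1/2)/(63/8)=76/63
back: M2=76/63
back: M1=1/2−1/8·76/63=22/63
M: M0=0, M1=22/63, M2=76/63, M3=0
seg 0: a=5, c=M0/2=0, d=(M1−M0)/(6·3)=11/567, b=Δ0−h0·(2M0+M1)/6=-116/63
seg 1: a=0, c=M1/2=11/63, d=(M2−M1)/(6·1)=1/7, b=Δ1−h1·(2M1+M2)/6=-83/63
seg 2: a=-1, c=M2/2=38/63, d=(M3−M2)/(6·3)=-38/567, b=Δ2−h2·(2M2+M3)/6=-34/63
t_q=11/2 → seg 2, τ=3/2; S=-1+-34/63·τ+38/63·τ²+-38/567·τ³=-19/28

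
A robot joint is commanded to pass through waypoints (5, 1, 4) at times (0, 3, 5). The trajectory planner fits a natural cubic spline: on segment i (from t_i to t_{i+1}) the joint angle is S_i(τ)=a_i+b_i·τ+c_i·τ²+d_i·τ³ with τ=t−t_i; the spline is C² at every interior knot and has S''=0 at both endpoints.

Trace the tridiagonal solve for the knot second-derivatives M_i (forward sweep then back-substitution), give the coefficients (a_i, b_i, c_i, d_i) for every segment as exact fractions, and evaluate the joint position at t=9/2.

Δ: Δ0=-4/3, Δ1=3/2
row 1: diag=10, rhs=17; c'=1/5, d'=17/10
back: M1=17/10
M: M0=0, M1=17/10, M2=0
seg 0: a=5, c=M0/2=0, d=(M1−M0)/(6·3)=17/180, b=Δ0−h0·(2M0+M1)/6=-131/60
seg 1: a=1, c=M1/2=17/20, d=(M2−M1)/(6·2)=-17/120, b=Δ1−h1·(2M1+M2)/6=11/30
t_q=9/2 → seg 1, τ=3/2; S=1+11/30·τ+17/20·τ²+-17/120·τ³=191/64

  seg 0: a=5 b=-131/60 c=0 d=17/180
  seg 1: a=1 b=11/30 c=17/20 d=-17/120
S(9/2) = 191/64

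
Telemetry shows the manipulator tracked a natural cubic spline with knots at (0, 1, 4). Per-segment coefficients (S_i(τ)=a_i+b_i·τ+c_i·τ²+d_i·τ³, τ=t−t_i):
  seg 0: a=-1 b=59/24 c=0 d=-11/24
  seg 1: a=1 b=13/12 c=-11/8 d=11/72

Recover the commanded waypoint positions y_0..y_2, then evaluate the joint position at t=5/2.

y_0 = S_0(0) = a_0 = -1
y_1 = S_1(0) = a_1 = 1
y_2 = S_1(3) = -4
t_q=5/2 is in segment 1 (τ=3/2); S_1(τ)=3/64

y_0=-1 y_1=1 y_2=-4
S(5/2) = 3/64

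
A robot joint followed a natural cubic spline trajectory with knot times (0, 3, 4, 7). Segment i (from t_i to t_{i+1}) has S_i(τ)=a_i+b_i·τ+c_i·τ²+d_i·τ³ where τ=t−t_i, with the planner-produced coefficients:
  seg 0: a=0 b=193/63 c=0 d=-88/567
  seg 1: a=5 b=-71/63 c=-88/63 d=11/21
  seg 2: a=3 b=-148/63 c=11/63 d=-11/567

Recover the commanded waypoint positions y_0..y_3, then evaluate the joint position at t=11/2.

y_0=0 y_1=5 y_2=3 y_3=-3
S(11/2) = -11/56

y_0 = S_0(0) = a_0 = 0
y_1 = S_1(0) = a_1 = 5
y_2 = S_2(0) = a_2 = 3
y_3 = S_2(3) = -3
t_q=11/2 is in segment 2 (τ=3/2); S_2(τ)=-11/56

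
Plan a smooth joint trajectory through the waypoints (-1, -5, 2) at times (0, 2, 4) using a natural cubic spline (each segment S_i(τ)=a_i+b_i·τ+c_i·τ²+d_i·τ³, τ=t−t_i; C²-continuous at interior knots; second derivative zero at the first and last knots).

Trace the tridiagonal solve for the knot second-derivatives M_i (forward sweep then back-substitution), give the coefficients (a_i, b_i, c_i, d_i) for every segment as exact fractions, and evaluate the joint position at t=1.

  seg 0: a=-1 b=-27/8 c=0 d=11/32
  seg 1: a=-5 b=3/4 c=33/16 d=-11/32
S(1) = -129/32

Δ: Δ0=-2, Δ1=7/2
row 1: diag=8, rhs=33; c'=1/4, d'=33/8
back: M1=33/8
M: M0=0, M1=33/8, M2=0
seg 0: a=-1, c=M0/2=0, d=(M1−M0)/(6·2)=11/32, b=Δ0−h0·(2M0+M1)/6=-27/8
seg 1: a=-5, c=M1/2=33/16, d=(M2−M1)/(6·2)=-11/32, b=Δ1−h1·(2M1+M2)/6=3/4
t_q=1 → seg 0, τ=1; S=-1+-27/8·τ+0·τ²+11/32·τ³=-129/32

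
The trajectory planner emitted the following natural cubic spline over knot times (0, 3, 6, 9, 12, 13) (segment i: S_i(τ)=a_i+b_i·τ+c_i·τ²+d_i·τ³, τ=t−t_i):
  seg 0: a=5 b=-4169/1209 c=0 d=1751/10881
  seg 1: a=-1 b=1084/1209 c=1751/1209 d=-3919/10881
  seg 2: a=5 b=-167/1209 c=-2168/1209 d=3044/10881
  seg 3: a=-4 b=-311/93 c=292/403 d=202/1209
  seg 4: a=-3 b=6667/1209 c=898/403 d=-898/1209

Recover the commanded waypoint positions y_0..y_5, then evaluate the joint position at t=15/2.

y_0 = S_0(0) = a_0 = 5
y_1 = S_1(0) = a_1 = -1
y_2 = S_2(0) = a_2 = 5
y_3 = S_3(0) = a_3 = -4
y_4 = S_4(0) = a_4 = -3
y_5 = S_4(1) = 4
t_q=15/2 is in segment 2 (τ=3/2); S_2(τ)=686/403

y_0=5 y_1=-1 y_2=5 y_3=-4 y_4=-3 y_5=4
S(15/2) = 686/403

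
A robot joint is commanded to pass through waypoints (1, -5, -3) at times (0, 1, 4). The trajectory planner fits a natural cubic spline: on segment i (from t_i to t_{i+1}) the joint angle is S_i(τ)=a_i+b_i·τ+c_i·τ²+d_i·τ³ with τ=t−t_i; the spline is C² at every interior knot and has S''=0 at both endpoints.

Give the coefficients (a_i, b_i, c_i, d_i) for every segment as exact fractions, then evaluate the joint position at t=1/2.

Δ: Δ0=-6, Δ1=2/3
row 1: diag=8, rhs=40; c'=3/8, d'=5
back: M1=5
M: M0=0, M1=5, M2=0
seg 0: a=1, c=M0/2=0, d=(M1−M0)/(6·1)=5/6, b=Δ0−h0·(2M0+M1)/6=-41/6
seg 1: a=-5, c=M1/2=5/2, d=(M2−M1)/(6·3)=-5/18, b=Δ1−h1·(2M1+M2)/6=-13/3
t_q=1/2 → seg 0, τ=1/2; S=1+-41/6·τ+0·τ²+5/6·τ³=-37/16

  seg 0: a=1 b=-41/6 c=0 d=5/6
  seg 1: a=-5 b=-13/3 c=5/2 d=-5/18
S(1/2) = -37/16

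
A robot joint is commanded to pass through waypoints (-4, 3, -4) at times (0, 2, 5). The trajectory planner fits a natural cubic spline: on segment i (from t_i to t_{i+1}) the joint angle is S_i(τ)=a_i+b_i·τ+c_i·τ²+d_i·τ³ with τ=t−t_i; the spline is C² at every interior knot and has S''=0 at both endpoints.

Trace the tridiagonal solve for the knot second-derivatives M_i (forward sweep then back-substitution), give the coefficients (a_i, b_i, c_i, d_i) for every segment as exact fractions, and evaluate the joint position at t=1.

Δ: Δ0=7/2, Δ1=-7/3
row 1: diag=10, rhs=-35; c'=3/10, d'=-7/2
back: M1=-7/2
M: M0=0, M1=-7/2, M2=0
seg 0: a=-4, c=M0/2=0, d=(M1−M0)/(6·2)=-7/24, b=Δ0−h0·(2M0+M1)/6=14/3
seg 1: a=3, c=M1/2=-7/4, d=(M2−M1)/(6·3)=7/36, b=Δ1−h1·(2M1+M2)/6=7/6
t_q=1 → seg 0, τ=1; S=-4+14/3·τ+0·τ²+-7/24·τ³=3/8

  seg 0: a=-4 b=14/3 c=0 d=-7/24
  seg 1: a=3 b=7/6 c=-7/4 d=7/36
S(1) = 3/8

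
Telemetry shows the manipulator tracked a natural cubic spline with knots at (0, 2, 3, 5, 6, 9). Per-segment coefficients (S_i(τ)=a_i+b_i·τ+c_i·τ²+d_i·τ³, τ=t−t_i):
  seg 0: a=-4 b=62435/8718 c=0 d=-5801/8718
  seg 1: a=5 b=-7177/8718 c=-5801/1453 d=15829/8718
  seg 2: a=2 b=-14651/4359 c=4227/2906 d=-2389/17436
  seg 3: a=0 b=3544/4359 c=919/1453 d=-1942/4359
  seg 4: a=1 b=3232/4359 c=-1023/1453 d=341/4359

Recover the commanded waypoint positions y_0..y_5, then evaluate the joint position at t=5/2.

y_0 = S_0(0) = a_0 = -4
y_1 = S_1(0) = a_1 = 5
y_2 = S_2(0) = a_2 = 2
y_3 = S_3(0) = a_3 = 0
y_4 = S_4(0) = a_4 = 1
y_5 = S_4(3) = -1
t_q=5/2 is in segment 1 (τ=1/2); S_1(τ)=88743/23248

y_0=-4 y_1=5 y_2=2 y_3=0 y_4=1 y_5=-1
S(5/2) = 88743/23248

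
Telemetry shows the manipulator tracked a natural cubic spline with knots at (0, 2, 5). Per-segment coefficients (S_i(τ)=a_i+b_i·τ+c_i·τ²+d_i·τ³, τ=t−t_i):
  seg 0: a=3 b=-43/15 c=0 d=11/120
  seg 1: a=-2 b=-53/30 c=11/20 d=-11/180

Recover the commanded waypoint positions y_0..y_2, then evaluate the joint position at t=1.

y_0 = S_0(0) = a_0 = 3
y_1 = S_1(0) = a_1 = -2
y_2 = S_1(3) = -4
t_q=1 is in segment 0 (τ=1); S_0(τ)=9/40

y_0=3 y_1=-2 y_2=-4
S(1) = 9/40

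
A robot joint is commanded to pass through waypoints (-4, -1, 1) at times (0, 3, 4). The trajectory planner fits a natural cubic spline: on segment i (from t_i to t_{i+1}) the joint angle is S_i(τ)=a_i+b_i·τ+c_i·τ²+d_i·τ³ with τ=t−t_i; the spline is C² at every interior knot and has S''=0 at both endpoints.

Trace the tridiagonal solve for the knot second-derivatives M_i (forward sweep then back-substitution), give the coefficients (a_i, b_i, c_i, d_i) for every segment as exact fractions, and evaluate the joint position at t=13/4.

Δ: Δ0=1, Δ1=2
row 1: diag=8, rhs=6; c'=1/8, d'=3/4
back: M1=3/4
M: M0=0, M1=3/4, M2=0
seg 0: a=-4, c=M0/2=0, d=(M1−M0)/(6·3)=1/24, b=Δ0−h0·(2M0+M1)/6=5/8
seg 1: a=-1, c=M1/2=3/8, d=(M2−M1)/(6·1)=-1/8, b=Δ1−h1·(2M1+M2)/6=7/4
t_q=13/4 → seg 1, τ=1/4; S=-1+7/4·τ+3/8·τ²+-1/8·τ³=-277/512

  seg 0: a=-4 b=5/8 c=0 d=1/24
  seg 1: a=-1 b=7/4 c=3/8 d=-1/8
S(13/4) = -277/512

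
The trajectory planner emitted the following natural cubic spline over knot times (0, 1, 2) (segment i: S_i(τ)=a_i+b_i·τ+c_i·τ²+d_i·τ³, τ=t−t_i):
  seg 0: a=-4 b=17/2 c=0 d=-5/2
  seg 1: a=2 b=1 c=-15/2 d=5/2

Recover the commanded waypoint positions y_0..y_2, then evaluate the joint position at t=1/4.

y_0 = S_0(0) = a_0 = -4
y_1 = S_1(0) = a_1 = 2
y_2 = S_1(1) = -2
t_q=1/4 is in segment 0 (τ=1/4); S_0(τ)=-245/128

y_0=-4 y_1=2 y_2=-2
S(1/4) = -245/128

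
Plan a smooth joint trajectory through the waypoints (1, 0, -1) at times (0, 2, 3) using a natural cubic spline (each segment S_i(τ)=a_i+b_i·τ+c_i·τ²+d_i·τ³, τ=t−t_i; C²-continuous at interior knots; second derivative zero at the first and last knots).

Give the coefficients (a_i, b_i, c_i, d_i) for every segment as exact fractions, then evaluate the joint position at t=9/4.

  seg 0: a=1 b=-1/3 c=0 d=-1/24
  seg 1: a=0 b=-5/6 c=-1/4 d=1/12
S(9/4) = -57/256

Δ: Δ0=-1/2, Δ1=-1
row 1: diag=6, rhs=-3; c'=1/6, d'=-1/2
back: M1=-1/2
M: M0=0, M1=-1/2, M2=0
seg 0: a=1, c=M0/2=0, d=(M1−M0)/(6·2)=-1/24, b=Δ0−h0·(2M0+M1)/6=-1/3
seg 1: a=0, c=M1/2=-1/4, d=(M2−M1)/(6·1)=1/12, b=Δ1−h1·(2M1+M2)/6=-5/6
t_q=9/4 → seg 1, τ=1/4; S=0+-5/6·τ+-1/4·τ²+1/12·τ³=-57/256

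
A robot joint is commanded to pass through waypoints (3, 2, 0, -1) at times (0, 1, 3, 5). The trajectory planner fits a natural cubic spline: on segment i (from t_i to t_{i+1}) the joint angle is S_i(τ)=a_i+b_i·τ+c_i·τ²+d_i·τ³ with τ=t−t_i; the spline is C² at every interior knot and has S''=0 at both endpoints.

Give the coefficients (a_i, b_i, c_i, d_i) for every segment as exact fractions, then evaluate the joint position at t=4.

  seg 0: a=3 b=-43/44 c=0 d=-1/44
  seg 1: a=2 b=-23/22 c=-3/44 d=1/22
  seg 2: a=0 b=-17/22 c=9/44 d=-3/88
S(4) = -53/88

Δ: Δ0=-1, Δ1=-1, Δ2=-1/2
row 1: diag=6, rhs=0; c'=1/3, d'=0
row 2: denom=8−2·1/3=22/3; d'=(3−2·0)/(22/3)=9/22
back: M2=9/22
back: M1=0−1/3·9/22=-3/22
M: M0=0, M1=-3/22, M2=9/22, M3=0
seg 0: a=3, c=M0/2=0, d=(M1−M0)/(6·1)=-1/44, b=Δ0−h0·(2M0+M1)/6=-43/44
seg 1: a=2, c=M1/2=-3/44, d=(M2−M1)/(6·2)=1/22, b=Δ1−h1·(2M1+M2)/6=-23/22
seg 2: a=0, c=M2/2=9/44, d=(M3−M2)/(6·2)=-3/88, b=Δ2−h2·(2M2+M3)/6=-17/22
t_q=4 → seg 2, τ=1; S=0+-17/22·τ+9/44·τ²+-3/88·τ³=-53/88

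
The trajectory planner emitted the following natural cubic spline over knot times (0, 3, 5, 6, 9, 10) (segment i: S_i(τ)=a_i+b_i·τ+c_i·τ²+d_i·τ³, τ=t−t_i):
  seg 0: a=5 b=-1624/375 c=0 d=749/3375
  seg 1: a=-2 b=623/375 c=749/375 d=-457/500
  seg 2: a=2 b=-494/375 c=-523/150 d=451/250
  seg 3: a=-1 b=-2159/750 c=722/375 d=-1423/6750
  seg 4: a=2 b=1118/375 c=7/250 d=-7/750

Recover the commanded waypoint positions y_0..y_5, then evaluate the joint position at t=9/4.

y_0=5 y_1=-2 y_2=2 y_3=-1 y_4=2 y_5=5
S(9/4) = -17729/8000

y_0 = S_0(0) = a_0 = 5
y_1 = S_1(0) = a_1 = -2
y_2 = S_2(0) = a_2 = 2
y_3 = S_3(0) = a_3 = -1
y_4 = S_4(0) = a_4 = 2
y_5 = S_4(1) = 5
t_q=9/4 is in segment 0 (τ=9/4); S_0(τ)=-17729/8000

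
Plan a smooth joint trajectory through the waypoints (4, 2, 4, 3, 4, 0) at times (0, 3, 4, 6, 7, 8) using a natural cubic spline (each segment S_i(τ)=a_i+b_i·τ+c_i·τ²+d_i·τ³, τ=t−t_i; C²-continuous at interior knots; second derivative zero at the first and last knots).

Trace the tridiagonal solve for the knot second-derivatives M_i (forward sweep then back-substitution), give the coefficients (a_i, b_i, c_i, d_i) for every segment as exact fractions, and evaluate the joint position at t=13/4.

Δ: Δ0=-2/3, Δ1=2, Δ2=-1/2, Δ3=1, Δ4=-4
row 1: diag=8, rhs=16; c'=1/8, d'=2
row 2: denom=6−1·1/8=47/8; d'=(-15−1·2)/(47/8)=-136/47
row 3: denom=6−2·16/47=250/47; d'=(9−2·-136/47)/(250/47)=139/50
row 4: denom=4−1·47/250=953/250; d'=(-30−1·139/50)/(953/250)=-8195/953
back: M4=-8195/953
back: M3=139/50−47/250·-8195/953=4190/953
back: M2=-136/47−16/47·4190/953=-4184/953
back: M1=2−1/8·-4184/953=2429/953
M: M0=0, M1=2429/953, M2=-4184/953, M3=4190/953, M4=-8195/953, M5=0
seg 0: a=4, c=M0/2=0, d=(M1−M0)/(6·3)=2429/17154, b=Δ0−h0·(2M0+M1)/6=-11099/5718
seg 1: a=2, c=M1/2=2429/1906, d=(M2−M1)/(6·1)=-6613/5718, b=Δ1−h1·(2M1+M2)/6=5381/2859
seg 2: a=4, c=M2/2=-2092/953, d=(M3−M2)/(6·2)=4187/5718, b=Δ2−h2·(2M2+M3)/6=5497/5718
seg 3: a=3, c=M3/2=2095/953, d=(M4−M3)/(6·1)=-12385/5718, b=Δ3−h3·(2M3+M4)/6=5533/5718
seg 4: a=4, c=M4/2=-8195/1906, d=(M5−M4)/(6·1)=8195/5718, b=Δ4−h4·(2M4+M5)/6=-3241/2859
t_q=13/4 → seg 1, τ=1/4; S=2+5381/2859·τ+2429/1906·τ²+-6613/5718·τ³=308877/121984

  seg 0: a=4 b=-11099/5718 c=0 d=2429/17154
  seg 1: a=2 b=5381/2859 c=2429/1906 d=-6613/5718
  seg 2: a=4 b=5497/5718 c=-2092/953 d=4187/5718
  seg 3: a=3 b=5533/5718 c=2095/953 d=-12385/5718
  seg 4: a=4 b=-3241/2859 c=-8195/1906 d=8195/5718
S(13/4) = 308877/121984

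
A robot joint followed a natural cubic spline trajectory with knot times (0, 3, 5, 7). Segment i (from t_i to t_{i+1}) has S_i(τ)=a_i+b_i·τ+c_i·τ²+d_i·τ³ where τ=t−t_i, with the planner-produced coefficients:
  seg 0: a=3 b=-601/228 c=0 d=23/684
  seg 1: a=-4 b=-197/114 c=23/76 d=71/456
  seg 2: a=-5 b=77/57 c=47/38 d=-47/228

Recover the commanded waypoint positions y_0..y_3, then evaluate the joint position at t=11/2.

y_0 = S_0(0) = a_0 = 3
y_1 = S_1(0) = a_1 = -4
y_2 = S_2(0) = a_2 = -5
y_3 = S_2(2) = 1
t_q=11/2 is in segment 2 (τ=1/2); S_2(τ)=-2457/608

y_0=3 y_1=-4 y_2=-5 y_3=1
S(11/2) = -2457/608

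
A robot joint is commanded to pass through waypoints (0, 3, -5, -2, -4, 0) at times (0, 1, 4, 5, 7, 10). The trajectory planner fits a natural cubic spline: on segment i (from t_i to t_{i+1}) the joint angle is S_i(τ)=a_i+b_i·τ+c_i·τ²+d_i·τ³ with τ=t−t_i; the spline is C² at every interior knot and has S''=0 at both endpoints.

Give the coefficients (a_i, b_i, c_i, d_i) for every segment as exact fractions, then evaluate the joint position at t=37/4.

Δ: Δ0=3, Δ1=-8/3, Δ2=3, Δ3=-1, Δ4=4/3
row 1: diag=8, rhs=-34; c'=3/8, d'=-17/4
row 2: denom=8−3·3/8=55/8; d'=(34−3·-17/4)/(55/8)=34/5
row 3: denom=6−1·8/55=322/55; d'=(-24−1·34/5)/(322/55)=-121/23
row 4: denom=10−2·55/161=1500/161; d'=(14−2·-121/23)/(1500/161)=329/125
back: M4=329/125
back: M3=-121/23−55/161·329/125=-154/25
back: M2=34/5−8/55·-154/25=962/125
back: M1=-17/4−3/8·962/125=-892/125
M: M0=0, M1=-892/125, M2=962/125, M3=-154/25, M4=329/125, M5=0
seg 0: a=0, c=M0/2=0, d=(M1−M0)/(6·1)=-446/375, b=Δ0−h0·(2M0+M1)/6=1571/375
seg 1: a=3, c=M1/2=-446/125, d=(M2−M1)/(6·3)=103/125, b=Δ1−h1·(2M1+M2)/6=233/375
seg 2: a=-5, c=M2/2=481/125, d=(M3−M2)/(6·1)=-866/375, b=Δ2−h2·(2M2+M3)/6=548/375
seg 3: a=-2, c=M3/2=-77/25, d=(M4−M3)/(6·2)=1099/1500, b=Δ3−h3·(2M3+M4)/6=836/375
seg 4: a=-4, c=M4/2=329/250, d=(M5−M4)/(6·3)=-329/2250, b=Δ4−h4·(2M4+M5)/6=-487/375
t_q=37/4 → seg 4, τ=9/4; S=-4+-487/375·τ+329/250·τ²+-329/2250·τ³=-6161/3200

  seg 0: a=0 b=1571/375 c=0 d=-446/375
  seg 1: a=3 b=233/375 c=-446/125 d=103/125
  seg 2: a=-5 b=548/375 c=481/125 d=-866/375
  seg 3: a=-2 b=836/375 c=-77/25 d=1099/1500
  seg 4: a=-4 b=-487/375 c=329/250 d=-329/2250
S(37/4) = -6161/3200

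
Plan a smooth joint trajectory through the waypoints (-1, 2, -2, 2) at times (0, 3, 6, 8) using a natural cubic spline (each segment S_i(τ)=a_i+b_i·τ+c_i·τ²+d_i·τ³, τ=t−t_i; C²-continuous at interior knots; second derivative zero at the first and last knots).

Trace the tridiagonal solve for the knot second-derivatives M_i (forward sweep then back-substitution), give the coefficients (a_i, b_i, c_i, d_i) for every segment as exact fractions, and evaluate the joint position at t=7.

  seg 0: a=-1 b=211/111 c=0 d=-100/999
  seg 1: a=2 b=-89/111 c=-100/111 d=241/999
  seg 2: a=-2 b=34/111 c=47/37 d=-47/222
S(7) = -47/74

Δ: Δ0=1, Δ1=-4/3, Δ2=2
row 1: diag=12, rhs=-14; c'=1/4, d'=-7/6
row 2: denom=10−3·1/4=37/4; d'=(20−3·-7/6)/(37/4)=94/37
back: M2=94/37
back: M1=-7/6−1/4·94/37=-200/111
M: M0=0, M1=-200/111, M2=94/37, M3=0
seg 0: a=-1, c=M0/2=0, d=(M1−M0)/(6·3)=-100/999, b=Δ0−h0·(2M0+M1)/6=211/111
seg 1: a=2, c=M1/2=-100/111, d=(M2−M1)/(6·3)=241/999, b=Δ1−h1·(2M1+M2)/6=-89/111
seg 2: a=-2, c=M2/2=47/37, d=(M3−M2)/(6·2)=-47/222, b=Δ2−h2·(2M2+M3)/6=34/111
t_q=7 → seg 2, τ=1; S=-2+34/111·τ+47/37·τ²+-47/222·τ³=-47/74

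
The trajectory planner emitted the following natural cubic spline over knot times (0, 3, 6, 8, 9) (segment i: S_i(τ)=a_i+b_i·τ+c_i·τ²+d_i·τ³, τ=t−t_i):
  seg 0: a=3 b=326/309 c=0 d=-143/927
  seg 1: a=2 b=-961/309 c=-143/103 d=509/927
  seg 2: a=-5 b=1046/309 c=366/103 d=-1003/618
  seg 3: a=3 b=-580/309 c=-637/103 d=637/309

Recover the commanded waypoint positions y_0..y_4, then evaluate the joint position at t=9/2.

y_0 = S_0(0) = a_0 = 3
y_1 = S_1(0) = a_1 = 2
y_2 = S_2(0) = a_2 = -5
y_3 = S_3(0) = a_3 = 3
y_4 = S_3(1) = -3
t_q=9/2 is in segment 1 (τ=3/2); S_1(τ)=-3243/824

y_0=3 y_1=2 y_2=-5 y_3=3 y_4=-3
S(9/2) = -3243/824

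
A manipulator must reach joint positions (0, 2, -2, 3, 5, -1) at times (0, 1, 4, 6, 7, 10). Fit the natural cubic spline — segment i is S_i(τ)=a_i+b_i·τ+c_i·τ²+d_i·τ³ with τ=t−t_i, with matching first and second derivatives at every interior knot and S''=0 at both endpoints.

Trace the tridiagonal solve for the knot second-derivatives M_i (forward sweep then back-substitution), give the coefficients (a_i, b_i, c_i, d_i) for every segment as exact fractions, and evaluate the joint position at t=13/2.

  seg 0: a=0 b=16325/6162 c=0 d=-4001/6162
  seg 1: a=2 b=2161/3081 c=-4001/2054 d=23471/55458
  seg 2: a=-2 b=209/474 c=5734/3081 d=-427/1027
  seg 3: a=3 b=17845/6162 c=-1952/3081 d=-539/2054
  seg 4: a=5 b=2593/3081 c=-8755/6162 d=8755/55458
S(13/2) = 209843/49296

Δ: Δ0=2, Δ1=-4/3, Δ2=5/2, Δ3=2, Δ4=-2
row 1: diag=8, rhs=-20; c'=3/8, d'=-5/2
row 2: denom=10−3·3/8=71/8; d'=(23−3·-5/2)/(71/8)=244/71
row 3: denom=6−2·16/71=394/71; d'=(-3−2·244/71)/(394/71)=-701/394
row 4: denom=8−1·71/394=3081/394; d'=(-24−1·-701/394)/(3081/394)=-8755/3081
back: M4=-8755/3081
back: M3=-701/394−71/394·-8755/3081=-3904/3081
back: M2=244/71−16/71·-3904/3081=11468/3081
back: M1=-5/2−3/8·11468/3081=-4001/1027
M: M0=0, M1=-4001/1027, M2=11468/3081, M3=-3904/3081, M4=-8755/3081, M5=0
seg 0: a=0, c=M0/2=0, d=(M1−M0)/(6·1)=-4001/6162, b=Δ0−h0·(2M0+M1)/6=16325/6162
seg 1: a=2, c=M1/2=-4001/2054, d=(M2−M1)/(6·3)=23471/55458, b=Δ1−h1·(2M1+M2)/6=2161/3081
seg 2: a=-2, c=M2/2=5734/3081, d=(M3−M2)/(6·2)=-427/1027, b=Δ2−h2·(2M2+M3)/6=209/474
seg 3: a=3, c=M3/2=-1952/3081, d=(M4−M3)/(6·1)=-539/2054, b=Δ3−h3·(2M3+M4)/6=17845/6162
seg 4: a=5, c=M4/2=-8755/6162, d=(M5−M4)/(6·3)=8755/55458, b=Δ4−h4·(2M4+M5)/6=2593/3081
t_q=13/2 → seg 3, τ=1/2; S=3+17845/6162·τ+-1952/3081·τ²+-539/2054·τ³=209843/49296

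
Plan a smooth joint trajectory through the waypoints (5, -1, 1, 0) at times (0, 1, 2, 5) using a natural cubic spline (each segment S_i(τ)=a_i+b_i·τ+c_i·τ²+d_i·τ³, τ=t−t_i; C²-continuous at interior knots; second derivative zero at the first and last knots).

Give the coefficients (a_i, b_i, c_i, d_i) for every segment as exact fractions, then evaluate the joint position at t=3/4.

Δ: Δ0=-6, Δ1=2, Δ2=-1/3
row 1: diag=4, rhs=48; c'=1/4, d'=12
row 2: denom=8−1·1/4=31/4; d'=(-14−1·12)/(31/4)=-104/31
back: M2=-104/31
back: M1=12−1/4·-104/31=398/31
M: M0=0, M1=398/31, M2=-104/31, M3=0
seg 0: a=5, c=M0/2=0, d=(M1−M0)/(6·1)=199/93, b=Δ0−h0·(2M0+M1)/6=-757/93
seg 1: a=-1, c=M1/2=199/31, d=(M2−M1)/(6·1)=-251/93, b=Δ1−h1·(2M1+M2)/6=-160/93
seg 2: a=1, c=M2/2=-52/31, d=(M3−M2)/(6·3)=52/279, b=Δ2−h2·(2M2+M3)/6=281/93
t_q=3/4 → seg 0, τ=3/4; S=5+-757/93·τ+0·τ²+199/93·τ³=-401/1984

  seg 0: a=5 b=-757/93 c=0 d=199/93
  seg 1: a=-1 b=-160/93 c=199/31 d=-251/93
  seg 2: a=1 b=281/93 c=-52/31 d=52/279
S(3/4) = -401/1984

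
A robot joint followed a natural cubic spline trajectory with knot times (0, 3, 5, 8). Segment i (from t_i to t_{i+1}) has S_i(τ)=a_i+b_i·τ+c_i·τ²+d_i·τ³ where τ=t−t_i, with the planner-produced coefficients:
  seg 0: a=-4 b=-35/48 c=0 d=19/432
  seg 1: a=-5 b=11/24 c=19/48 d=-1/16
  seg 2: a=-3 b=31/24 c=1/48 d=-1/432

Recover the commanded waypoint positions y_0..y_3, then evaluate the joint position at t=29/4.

y_0=-4 y_1=-5 y_2=-3 y_3=1
S(29/4) = -15/1024

y_0 = S_0(0) = a_0 = -4
y_1 = S_1(0) = a_1 = -5
y_2 = S_2(0) = a_2 = -3
y_3 = S_2(3) = 1
t_q=29/4 is in segment 2 (τ=9/4); S_2(τ)=-15/1024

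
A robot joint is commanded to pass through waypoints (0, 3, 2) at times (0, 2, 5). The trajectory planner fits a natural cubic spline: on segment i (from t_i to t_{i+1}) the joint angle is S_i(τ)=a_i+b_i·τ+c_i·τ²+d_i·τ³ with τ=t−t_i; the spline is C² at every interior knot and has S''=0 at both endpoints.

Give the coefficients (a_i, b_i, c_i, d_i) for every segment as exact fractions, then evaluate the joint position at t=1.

Δ: Δ0=3/2, Δ1=-1/3
row 1: diag=10, rhs=-11; c'=3/10, d'=-11/10
back: M1=-11/10
M: M0=0, M1=-11/10, M2=0
seg 0: a=0, c=M0/2=0, d=(M1−M0)/(6·2)=-11/120, b=Δ0−h0·(2M0+M1)/6=28/15
seg 1: a=3, c=M1/2=-11/20, d=(M2−M1)/(6·3)=11/180, b=Δ1−h1·(2M1+M2)/6=23/30
t_q=1 → seg 0, τ=1; S=0+28/15·τ+0·τ²+-11/120·τ³=71/40

  seg 0: a=0 b=28/15 c=0 d=-11/120
  seg 1: a=3 b=23/30 c=-11/20 d=11/180
S(1) = 71/40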